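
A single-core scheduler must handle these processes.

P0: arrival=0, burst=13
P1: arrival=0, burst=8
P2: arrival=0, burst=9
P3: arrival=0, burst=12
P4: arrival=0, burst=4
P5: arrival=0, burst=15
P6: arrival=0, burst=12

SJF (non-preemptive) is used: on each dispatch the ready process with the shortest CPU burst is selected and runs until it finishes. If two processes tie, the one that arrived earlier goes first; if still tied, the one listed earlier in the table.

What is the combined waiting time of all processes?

Schedule: | P4 0-4 | P1 4-12 | P2 12-21 | P3 21-33 | P6 33-45 | P0 45-58 | P5 58-73 |
Completion: P0=58  P1=12  P2=21  P3=33  P4=4  P5=73  P6=45
Turnaround (C−A): P0=58  P1=12  P2=21  P3=33  P4=4  P5=73  P6=45
Waiting = turnaround − burst: P0=45, P1=4, P2=12, P3=21, P4=0, P5=58, P6=33
Total waiting = 45 + 4 + 12 + 21 + 0 + 58 + 33 = 173

173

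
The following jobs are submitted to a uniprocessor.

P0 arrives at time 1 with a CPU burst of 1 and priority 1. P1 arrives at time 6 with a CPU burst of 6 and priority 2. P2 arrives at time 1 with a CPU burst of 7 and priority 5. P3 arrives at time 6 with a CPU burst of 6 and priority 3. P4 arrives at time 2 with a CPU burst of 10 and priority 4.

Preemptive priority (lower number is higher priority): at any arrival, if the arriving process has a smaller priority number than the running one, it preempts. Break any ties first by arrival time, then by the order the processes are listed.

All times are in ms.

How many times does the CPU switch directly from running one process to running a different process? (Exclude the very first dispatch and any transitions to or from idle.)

5

Gantt: | idle 0-1 | P0 1-2 | P4 2-6 | P1 6-12 | P3 12-18 | P4 18-24 | P2 24-31 |
Completion: P0=2  P1=12  P2=31  P3=18  P4=24
Turnaround (C−A): P0=1  P1=6  P2=30  P3=12  P4=22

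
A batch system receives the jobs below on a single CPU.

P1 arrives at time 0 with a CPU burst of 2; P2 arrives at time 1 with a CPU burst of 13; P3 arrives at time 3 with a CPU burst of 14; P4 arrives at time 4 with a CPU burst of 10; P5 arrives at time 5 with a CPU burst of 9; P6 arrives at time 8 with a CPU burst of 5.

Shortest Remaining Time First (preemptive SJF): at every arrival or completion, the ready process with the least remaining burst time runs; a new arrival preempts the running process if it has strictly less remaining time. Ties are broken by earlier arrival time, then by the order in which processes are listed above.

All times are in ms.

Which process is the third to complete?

P4

Timeline: | P1 0-2 | P2 2-4 | P4 4-8 | P6 8-13 | P4 13-19 | P5 19-28 | P2 28-39 | P3 39-53 |
Completion: P1=2  P2=39  P3=53  P4=19  P5=28  P6=13
Finish order: P1 → P6 → P4 → P5 → P2 → P3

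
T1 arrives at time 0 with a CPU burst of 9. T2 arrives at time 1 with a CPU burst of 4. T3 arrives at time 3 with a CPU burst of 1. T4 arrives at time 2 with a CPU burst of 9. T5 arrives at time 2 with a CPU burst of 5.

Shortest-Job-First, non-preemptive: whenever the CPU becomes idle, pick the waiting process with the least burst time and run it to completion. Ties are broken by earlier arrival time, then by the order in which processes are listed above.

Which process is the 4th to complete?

Schedule: | T1 0-9 | T3 9-10 | T2 10-14 | T5 14-19 | T4 19-28 |
Completion: T1=9  T2=14  T3=10  T4=28  T5=19
Finish order: T1 → T3 → T2 → T5 → T4

T5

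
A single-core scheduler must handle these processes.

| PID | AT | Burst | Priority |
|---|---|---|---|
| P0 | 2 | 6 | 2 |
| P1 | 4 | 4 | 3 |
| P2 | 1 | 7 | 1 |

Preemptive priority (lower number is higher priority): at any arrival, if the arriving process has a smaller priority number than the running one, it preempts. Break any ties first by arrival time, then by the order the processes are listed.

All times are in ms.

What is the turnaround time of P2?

Gantt: | idle 0-1 | P2 1-8 | P0 8-14 | P1 14-18 |
Completion: P0=14  P1=18  P2=8
Turnaround (C−A): P0=12  P1=14  P2=7
Turnaround(P2) = completion − arrival = 8 − 1 = 7

7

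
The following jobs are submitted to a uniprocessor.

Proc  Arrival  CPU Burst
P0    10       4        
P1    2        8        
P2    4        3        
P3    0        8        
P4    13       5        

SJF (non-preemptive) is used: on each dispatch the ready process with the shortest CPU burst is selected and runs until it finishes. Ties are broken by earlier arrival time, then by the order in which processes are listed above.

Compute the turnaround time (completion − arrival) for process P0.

Timeline: | P3 0-8 | P2 8-11 | P0 11-15 | P4 15-20 | P1 20-28 |
Completion: P0=15  P1=28  P2=11  P3=8  P4=20
Turnaround(P0) = completion − arrival = 15 − 10 = 5

5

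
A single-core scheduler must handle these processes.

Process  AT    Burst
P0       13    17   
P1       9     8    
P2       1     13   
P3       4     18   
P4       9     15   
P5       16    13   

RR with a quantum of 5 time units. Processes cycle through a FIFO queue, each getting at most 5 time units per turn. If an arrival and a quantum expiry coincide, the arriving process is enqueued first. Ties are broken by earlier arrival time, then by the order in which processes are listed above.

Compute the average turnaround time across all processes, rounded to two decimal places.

Gantt: | idle 0-1 | P2 1-6 | P3 6-11 | P2 11-16 | P1 16-21 | P4 21-26 | P3 26-31 | P0 31-36 | P5 36-41 | P2 41-44 | P1 44-47 | P4 47-52 | P3 52-57 | P0 57-62 | P5 62-67 | P4 67-72 | P3 72-75 | P0 75-80 | P5 80-83 | P0 83-85 |
Completion: P0=85  P1=47  P2=44  P3=75  P4=72  P5=83
Turnaround times: P0=72, P1=38, P2=43, P3=71, P4=63, P5=67
Average turnaround = (72+38+43+71+63+67) / 6 = 354/6 = 59.00

59.00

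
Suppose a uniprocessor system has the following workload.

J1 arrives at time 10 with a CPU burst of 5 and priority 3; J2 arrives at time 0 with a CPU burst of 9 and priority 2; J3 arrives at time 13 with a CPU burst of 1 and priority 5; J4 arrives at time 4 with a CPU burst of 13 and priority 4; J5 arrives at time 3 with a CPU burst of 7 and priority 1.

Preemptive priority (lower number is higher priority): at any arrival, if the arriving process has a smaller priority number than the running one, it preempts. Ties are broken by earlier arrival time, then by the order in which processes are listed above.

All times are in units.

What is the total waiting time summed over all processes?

51

Gantt: | J2 0-3 | J5 3-10 | J2 10-16 | J1 16-21 | J4 21-34 | J3 34-35 |
Completion: J1=21  J2=16  J3=35  J4=34  J5=10
Turnaround (C−A): J1=11  J2=16  J3=22  J4=30  J5=7
Waiting = turnaround − burst: J1=6, J2=7, J3=21, J4=17, J5=0
Total waiting = 6 + 7 + 21 + 17 + 0 = 51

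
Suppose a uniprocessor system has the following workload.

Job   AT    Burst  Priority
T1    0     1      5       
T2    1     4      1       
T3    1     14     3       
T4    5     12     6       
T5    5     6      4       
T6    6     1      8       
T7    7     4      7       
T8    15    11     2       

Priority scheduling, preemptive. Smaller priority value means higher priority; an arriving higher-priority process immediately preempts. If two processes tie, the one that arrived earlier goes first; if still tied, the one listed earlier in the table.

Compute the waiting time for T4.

Schedule: | T1 0-1 | T2 1-5 | T3 5-15 | T8 15-26 | T3 26-30 | T5 30-36 | T4 36-48 | T7 48-52 | T6 52-53 |
Completion: T1=1  T2=5  T3=30  T4=48  T5=36  T6=53  T7=52  T8=26
Turnaround (C−A): T1=1  T2=4  T3=29  T4=43  T5=31  T6=47  T7=45  T8=11
Waiting(T4) = turnaround − burst = 43 − 12 = 31

31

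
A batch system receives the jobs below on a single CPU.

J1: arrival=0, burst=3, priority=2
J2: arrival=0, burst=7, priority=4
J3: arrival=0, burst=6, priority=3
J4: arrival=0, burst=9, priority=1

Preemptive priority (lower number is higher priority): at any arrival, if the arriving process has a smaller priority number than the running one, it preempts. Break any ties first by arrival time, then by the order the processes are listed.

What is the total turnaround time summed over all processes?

64

Schedule: | J4 0-9 | J1 9-12 | J3 12-18 | J2 18-25 |
Completion: J1=12  J2=25  J3=18  J4=9
Turnaround (C−A): J1=12  J2=25  J3=18  J4=9
Turnaround = completion − arrival: J1=12, J2=25, J3=18, J4=9
Total turnaround = 12 + 25 + 18 + 9 = 64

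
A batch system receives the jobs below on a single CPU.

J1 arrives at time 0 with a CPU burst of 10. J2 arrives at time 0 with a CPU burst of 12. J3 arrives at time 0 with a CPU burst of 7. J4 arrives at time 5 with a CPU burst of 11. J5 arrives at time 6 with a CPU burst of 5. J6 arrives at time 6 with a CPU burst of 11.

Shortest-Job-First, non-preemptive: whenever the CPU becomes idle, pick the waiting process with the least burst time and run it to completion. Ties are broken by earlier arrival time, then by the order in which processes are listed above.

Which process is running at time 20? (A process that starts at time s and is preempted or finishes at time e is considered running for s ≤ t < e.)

J1

Schedule: | J3 0-7 | J5 7-12 | J1 12-22 | J4 22-33 | J6 33-44 | J2 44-56 |
Completion: J1=22  J2=56  J3=7  J4=33  J5=12  J6=44
Turnaround (C−A): J1=22  J2=56  J3=7  J4=28  J5=6  J6=38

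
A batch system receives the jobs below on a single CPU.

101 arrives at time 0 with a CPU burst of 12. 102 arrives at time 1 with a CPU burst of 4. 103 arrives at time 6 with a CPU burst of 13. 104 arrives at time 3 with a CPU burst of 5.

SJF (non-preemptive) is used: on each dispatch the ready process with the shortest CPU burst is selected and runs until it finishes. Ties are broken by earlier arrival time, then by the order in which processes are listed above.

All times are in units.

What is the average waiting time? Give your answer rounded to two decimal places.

Schedule: | 101 0-12 | 102 12-16 | 104 16-21 | 103 21-34 |
Completion: 101=12  102=16  103=34  104=21
Waiting times: 101=0, 102=11, 103=15, 104=13
Average waiting = (0+11+15+13) / 4 = 39/4 = 9.75

9.75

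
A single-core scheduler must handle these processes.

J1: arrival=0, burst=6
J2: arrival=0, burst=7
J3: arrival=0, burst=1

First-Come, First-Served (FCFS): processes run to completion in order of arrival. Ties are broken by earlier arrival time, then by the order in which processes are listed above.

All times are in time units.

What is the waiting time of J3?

13

Timeline: | J1 0-6 | J2 6-13 | J3 13-14 |
Completion: J1=6  J2=13  J3=14
Turnaround (C−A): J1=6  J2=13  J3=14
Waiting(J3) = turnaround − burst = 14 − 1 = 13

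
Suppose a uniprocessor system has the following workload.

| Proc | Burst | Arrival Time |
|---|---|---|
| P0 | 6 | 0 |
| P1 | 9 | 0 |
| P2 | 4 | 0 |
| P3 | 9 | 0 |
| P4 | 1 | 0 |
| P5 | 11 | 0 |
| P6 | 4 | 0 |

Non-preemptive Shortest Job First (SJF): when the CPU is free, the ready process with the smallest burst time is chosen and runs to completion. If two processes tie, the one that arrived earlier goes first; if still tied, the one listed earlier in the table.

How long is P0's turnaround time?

Schedule: | P4 0-1 | P2 1-5 | P6 5-9 | P0 9-15 | P1 15-24 | P3 24-33 | P5 33-44 |
Completion: P0=15  P1=24  P2=5  P3=33  P4=1  P5=44  P6=9
Turnaround (C−A): P0=15  P1=24  P2=5  P3=33  P4=1  P5=44  P6=9
Turnaround(P0) = completion − arrival = 15 − 0 = 15

15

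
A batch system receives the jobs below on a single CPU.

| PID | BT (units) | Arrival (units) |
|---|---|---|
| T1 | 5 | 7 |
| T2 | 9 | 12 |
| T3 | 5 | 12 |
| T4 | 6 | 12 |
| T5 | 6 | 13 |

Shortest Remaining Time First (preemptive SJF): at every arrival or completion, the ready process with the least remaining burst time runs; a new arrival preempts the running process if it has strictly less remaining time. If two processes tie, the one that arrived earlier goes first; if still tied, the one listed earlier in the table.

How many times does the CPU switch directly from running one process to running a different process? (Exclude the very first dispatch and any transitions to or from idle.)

4

Schedule: | idle 0-7 | T1 7-12 | T3 12-17 | T4 17-23 | T5 23-29 | T2 29-38 |
Completion: T1=12  T2=38  T3=17  T4=23  T5=29
Turnaround (C−A): T1=5  T2=26  T3=5  T4=11  T5=16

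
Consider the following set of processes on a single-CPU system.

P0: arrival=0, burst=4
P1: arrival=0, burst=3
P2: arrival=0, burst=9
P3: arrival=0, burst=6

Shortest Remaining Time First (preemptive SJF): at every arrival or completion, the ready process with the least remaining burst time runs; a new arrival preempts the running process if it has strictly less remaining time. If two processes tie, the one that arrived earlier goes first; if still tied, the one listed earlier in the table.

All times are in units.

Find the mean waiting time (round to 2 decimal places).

Timeline: | P1 0-3 | P0 3-7 | P3 7-13 | P2 13-22 |
Completion: P0=7  P1=3  P2=22  P3=13
Turnaround (C−A): P0=7  P1=3  P2=22  P3=13
Waiting times: P0=3, P1=0, P2=13, P3=7
Average waiting = (3+0+13+7) / 4 = 23/4 = 5.75

5.75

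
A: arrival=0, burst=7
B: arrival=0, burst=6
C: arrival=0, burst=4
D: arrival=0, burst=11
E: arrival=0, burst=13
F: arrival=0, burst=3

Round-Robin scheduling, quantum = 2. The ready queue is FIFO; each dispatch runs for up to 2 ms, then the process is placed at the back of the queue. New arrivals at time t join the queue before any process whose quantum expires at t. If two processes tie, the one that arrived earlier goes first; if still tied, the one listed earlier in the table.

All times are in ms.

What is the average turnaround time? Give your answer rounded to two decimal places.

30.83

Timeline: | A 0-2 | B 2-4 | C 4-6 | D 6-8 | E 8-10 | F 10-12 | A 12-14 | B 14-16 | C 16-18 | D 18-20 | E 20-22 | F 22-23 | A 23-25 | B 25-27 | D 27-29 | E 29-31 | A 31-32 | D 32-34 | E 34-36 | D 36-38 | E 38-40 | D 40-41 | E 41-44 |
Completion: A=32  B=27  C=18  D=41  E=44  F=23
Turnaround times: A=32, B=27, C=18, D=41, E=44, F=23
Average turnaround = (32+27+18+41+44+23) / 6 = 185/6 = 30.83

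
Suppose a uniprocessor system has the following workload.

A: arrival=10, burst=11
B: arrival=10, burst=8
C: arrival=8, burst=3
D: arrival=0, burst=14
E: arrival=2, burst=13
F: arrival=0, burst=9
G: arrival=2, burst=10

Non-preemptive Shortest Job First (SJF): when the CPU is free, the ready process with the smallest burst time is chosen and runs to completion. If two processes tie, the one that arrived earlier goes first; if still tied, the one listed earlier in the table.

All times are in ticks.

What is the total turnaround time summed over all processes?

Schedule: | F 0-9 | C 9-12 | B 12-20 | G 20-30 | A 30-41 | E 41-54 | D 54-68 |
Completion: A=41  B=20  C=12  D=68  E=54  F=9  G=30
Turnaround = completion − arrival: A=31, B=10, C=4, D=68, E=52, F=9, G=28
Total turnaround = 31 + 10 + 4 + 68 + 52 + 9 + 28 = 202

202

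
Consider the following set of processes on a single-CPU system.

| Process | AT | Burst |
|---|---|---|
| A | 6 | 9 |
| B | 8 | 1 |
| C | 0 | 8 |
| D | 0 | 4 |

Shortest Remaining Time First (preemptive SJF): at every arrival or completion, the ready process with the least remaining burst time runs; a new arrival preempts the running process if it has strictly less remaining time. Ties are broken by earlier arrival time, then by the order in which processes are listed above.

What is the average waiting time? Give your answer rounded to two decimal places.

3.00

Schedule: | D 0-4 | C 4-8 | B 8-9 | C 9-13 | A 13-22 |
Completion: A=22  B=9  C=13  D=4
Turnaround (C−A): A=16  B=1  C=13  D=4
Waiting times: A=7, B=0, C=5, D=0
Average waiting = (7+0+5+0) / 4 = 12/4 = 3.00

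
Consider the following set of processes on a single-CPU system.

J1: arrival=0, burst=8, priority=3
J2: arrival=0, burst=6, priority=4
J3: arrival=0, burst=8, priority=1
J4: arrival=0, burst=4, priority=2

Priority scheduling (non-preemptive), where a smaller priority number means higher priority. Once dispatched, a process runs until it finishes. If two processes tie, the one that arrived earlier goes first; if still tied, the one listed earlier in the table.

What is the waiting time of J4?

Gantt: | J3 0-8 | J4 8-12 | J1 12-20 | J2 20-26 |
Completion: J1=20  J2=26  J3=8  J4=12
Waiting(J4) = turnaround − burst = 12 − 4 = 8

8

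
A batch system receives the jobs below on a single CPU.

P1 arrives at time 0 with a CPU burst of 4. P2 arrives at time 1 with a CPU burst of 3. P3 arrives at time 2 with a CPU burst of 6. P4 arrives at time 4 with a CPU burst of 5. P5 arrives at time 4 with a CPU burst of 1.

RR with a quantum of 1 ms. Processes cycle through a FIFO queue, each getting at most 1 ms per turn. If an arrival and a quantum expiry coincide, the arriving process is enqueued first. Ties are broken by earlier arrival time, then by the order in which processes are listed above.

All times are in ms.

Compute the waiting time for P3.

Gantt: | P1 0-1 | P2 1-2 | P1 2-3 | P3 3-4 | P2 4-5 | P1 5-6 | P4 6-7 | P5 7-8 | P3 8-9 | P2 9-10 | P1 10-11 | P4 11-12 | P3 12-13 | P4 13-14 | P3 14-15 | P4 15-16 | P3 16-17 | P4 17-18 | P3 18-19 |
Completion: P1=11  P2=10  P3=19  P4=18  P5=8
Turnaround (C−A): P1=11  P2=9  P3=17  P4=14  P5=4
Waiting(P3) = turnaround − burst = 17 − 6 = 11

11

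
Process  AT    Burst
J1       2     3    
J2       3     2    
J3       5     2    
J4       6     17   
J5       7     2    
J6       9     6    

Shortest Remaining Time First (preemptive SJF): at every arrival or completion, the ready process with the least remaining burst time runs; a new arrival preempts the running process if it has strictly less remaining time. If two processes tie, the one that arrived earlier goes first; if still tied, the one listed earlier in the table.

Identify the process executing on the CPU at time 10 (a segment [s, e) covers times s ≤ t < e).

J5

Schedule: | idle 0-2 | J1 2-5 | J2 5-7 | J3 7-9 | J5 9-11 | J6 11-17 | J4 17-34 |
Completion: J1=5  J2=7  J3=9  J4=34  J5=11  J6=17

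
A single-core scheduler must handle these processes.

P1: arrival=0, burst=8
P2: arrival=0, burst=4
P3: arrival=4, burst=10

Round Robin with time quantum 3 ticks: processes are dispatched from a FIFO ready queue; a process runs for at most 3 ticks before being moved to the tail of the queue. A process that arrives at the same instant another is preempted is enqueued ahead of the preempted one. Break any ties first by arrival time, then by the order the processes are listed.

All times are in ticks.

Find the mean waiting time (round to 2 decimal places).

8.00

Timeline: | P1 0-3 | P2 3-6 | P1 6-9 | P3 9-12 | P2 12-13 | P1 13-15 | P3 15-22 |
Completion: P1=15  P2=13  P3=22
Waiting times: P1=7, P2=9, P3=8
Average waiting = (7+9+8) / 3 = 24/3 = 8.00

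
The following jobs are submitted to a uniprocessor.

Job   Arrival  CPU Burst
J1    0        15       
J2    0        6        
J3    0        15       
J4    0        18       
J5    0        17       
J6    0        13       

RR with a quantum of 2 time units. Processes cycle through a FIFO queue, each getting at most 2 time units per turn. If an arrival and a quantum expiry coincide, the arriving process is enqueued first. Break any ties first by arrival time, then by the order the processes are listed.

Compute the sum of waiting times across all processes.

339

Gantt: | J1 0-2 | J2 2-4 | J3 4-6 | J4 6-8 | J5 8-10 | J6 10-12 | J1 12-14 | J2 14-16 | J3 16-18 | J4 18-20 | J5 20-22 | J6 22-24 | J1 24-26 | J2 26-28 | J3 28-30 | J4 30-32 | J5 32-34 | J6 34-36 | J1 36-38 | J3 38-40 | J4 40-42 | J5 42-44 | J6 44-46 | J1 46-48 | J3 48-50 | J4 50-52 | J5 52-54 | J6 54-56 | J1 56-58 | J3 58-60 | J4 60-62 | J5 62-64 | J6 64-66 | J1 66-68 | J3 68-70 | J4 70-72 | J5 72-74 | J6 74-75 | J1 75-76 | J3 76-77 | J4 77-79 | J5 79-81 | J4 81-83 | J5 83-84 |
Completion: J1=76  J2=28  J3=77  J4=83  J5=84  J6=75
Turnaround (C−A): J1=76  J2=28  J3=77  J4=83  J5=84  J6=75
Waiting = turnaround − burst: J1=61, J2=22, J3=62, J4=65, J5=67, J6=62
Total waiting = 61 + 22 + 62 + 65 + 67 + 62 = 339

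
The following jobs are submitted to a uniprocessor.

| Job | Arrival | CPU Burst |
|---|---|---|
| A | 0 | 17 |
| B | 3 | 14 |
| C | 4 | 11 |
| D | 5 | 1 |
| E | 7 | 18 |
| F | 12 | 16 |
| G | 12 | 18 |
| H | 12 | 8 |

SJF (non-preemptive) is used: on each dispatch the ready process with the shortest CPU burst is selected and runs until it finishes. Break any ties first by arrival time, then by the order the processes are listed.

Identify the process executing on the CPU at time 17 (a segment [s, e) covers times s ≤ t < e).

D

Timeline: | A 0-17 | D 17-18 | H 18-26 | C 26-37 | B 37-51 | F 51-67 | E 67-85 | G 85-103 |
Completion: A=17  B=51  C=37  D=18  E=85  F=67  G=103  H=26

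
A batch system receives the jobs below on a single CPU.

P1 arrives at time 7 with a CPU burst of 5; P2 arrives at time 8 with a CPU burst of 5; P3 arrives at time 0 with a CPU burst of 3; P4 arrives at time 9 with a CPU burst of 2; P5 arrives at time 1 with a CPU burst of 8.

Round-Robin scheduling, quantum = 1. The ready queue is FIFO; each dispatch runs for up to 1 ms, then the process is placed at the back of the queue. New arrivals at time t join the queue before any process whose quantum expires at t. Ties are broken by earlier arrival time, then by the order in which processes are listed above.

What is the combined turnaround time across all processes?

Gantt: | P3 0-1 | P5 1-2 | P3 2-3 | P5 3-4 | P3 4-5 | P5 5-7 | P1 7-8 | P5 8-9 | P2 9-10 | P1 10-11 | P4 11-12 | P5 12-13 | P2 13-14 | P1 14-15 | P4 15-16 | P5 16-17 | P2 17-18 | P1 18-19 | P5 19-20 | P2 20-21 | P1 21-22 | P2 22-23 |
Completion: P1=22  P2=23  P3=5  P4=16  P5=20
Turnaround (C−A): P1=15  P2=15  P3=5  P4=7  P5=19
Turnaround = completion − arrival: P1=15, P2=15, P3=5, P4=7, P5=19
Total turnaround = 15 + 15 + 5 + 7 + 19 = 61

61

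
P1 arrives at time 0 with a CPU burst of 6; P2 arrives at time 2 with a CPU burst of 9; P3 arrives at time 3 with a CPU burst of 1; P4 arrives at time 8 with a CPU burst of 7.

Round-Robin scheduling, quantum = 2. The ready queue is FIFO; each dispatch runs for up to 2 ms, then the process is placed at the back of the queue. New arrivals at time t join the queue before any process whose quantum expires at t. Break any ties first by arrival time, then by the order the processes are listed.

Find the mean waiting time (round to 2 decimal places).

Gantt: | P1 0-2 | P2 2-4 | P1 4-6 | P3 6-7 | P2 7-9 | P1 9-11 | P4 11-13 | P2 13-15 | P4 15-17 | P2 17-19 | P4 19-21 | P2 21-22 | P4 22-23 |
Completion: P1=11  P2=22  P3=7  P4=23
Waiting times: P1=5, P2=11, P3=3, P4=8
Average waiting = (5+11+3+8) / 4 = 27/4 = 6.75

6.75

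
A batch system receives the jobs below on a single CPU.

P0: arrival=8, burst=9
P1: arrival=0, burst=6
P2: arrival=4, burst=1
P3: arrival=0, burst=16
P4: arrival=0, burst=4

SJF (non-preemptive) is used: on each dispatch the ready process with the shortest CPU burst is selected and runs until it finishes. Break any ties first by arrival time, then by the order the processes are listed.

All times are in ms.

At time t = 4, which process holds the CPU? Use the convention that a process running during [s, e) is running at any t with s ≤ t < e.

P2

Gantt: | P4 0-4 | P2 4-5 | P1 5-11 | P0 11-20 | P3 20-36 |
Completion: P0=20  P1=11  P2=5  P3=36  P4=4
Turnaround (C−A): P0=12  P1=11  P2=1  P3=36  P4=4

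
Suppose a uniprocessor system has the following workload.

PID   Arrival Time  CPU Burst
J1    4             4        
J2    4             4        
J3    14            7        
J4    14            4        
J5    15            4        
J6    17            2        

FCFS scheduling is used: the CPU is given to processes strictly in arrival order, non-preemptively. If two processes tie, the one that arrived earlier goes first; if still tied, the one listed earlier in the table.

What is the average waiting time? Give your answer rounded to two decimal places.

5.50

Timeline: | idle 0-4 | J1 4-8 | J2 8-12 | idle 12-14 | J3 14-21 | J4 21-25 | J5 25-29 | J6 29-31 |
Completion: J1=8  J2=12  J3=21  J4=25  J5=29  J6=31
Turnaround (C−A): J1=4  J2=8  J3=7  J4=11  J5=14  J6=14
Waiting times: J1=0, J2=4, J3=0, J4=7, J5=10, J6=12
Average waiting = (0+4+0+7+10+12) / 6 = 33/6 = 5.50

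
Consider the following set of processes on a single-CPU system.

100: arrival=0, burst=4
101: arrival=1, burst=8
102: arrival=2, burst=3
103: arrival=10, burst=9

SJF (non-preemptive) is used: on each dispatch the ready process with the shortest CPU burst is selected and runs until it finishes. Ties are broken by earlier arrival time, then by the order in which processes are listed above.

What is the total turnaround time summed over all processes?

37

Timeline: | 100 0-4 | 102 4-7 | 101 7-15 | 103 15-24 |
Completion: 100=4  101=15  102=7  103=24
Turnaround (C−A): 100=4  101=14  102=5  103=14
Turnaround = completion − arrival: 100=4, 101=14, 102=5, 103=14
Total turnaround = 4 + 14 + 5 + 14 = 37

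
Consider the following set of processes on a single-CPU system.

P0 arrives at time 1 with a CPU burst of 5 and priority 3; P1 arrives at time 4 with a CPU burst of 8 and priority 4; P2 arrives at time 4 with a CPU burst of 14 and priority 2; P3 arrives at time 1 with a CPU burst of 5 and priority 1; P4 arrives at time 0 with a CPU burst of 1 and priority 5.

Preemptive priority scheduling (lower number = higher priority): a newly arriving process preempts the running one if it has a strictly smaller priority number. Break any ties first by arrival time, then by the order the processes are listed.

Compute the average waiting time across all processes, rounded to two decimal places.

Timeline: | P4 0-1 | P3 1-6 | P2 6-20 | P0 20-25 | P1 25-33 |
Completion: P0=25  P1=33  P2=20  P3=6  P4=1
Waiting times: P0=19, P1=21, P2=2, P3=0, P4=0
Average waiting = (19+21+2+0+0) / 5 = 42/5 = 8.40

8.40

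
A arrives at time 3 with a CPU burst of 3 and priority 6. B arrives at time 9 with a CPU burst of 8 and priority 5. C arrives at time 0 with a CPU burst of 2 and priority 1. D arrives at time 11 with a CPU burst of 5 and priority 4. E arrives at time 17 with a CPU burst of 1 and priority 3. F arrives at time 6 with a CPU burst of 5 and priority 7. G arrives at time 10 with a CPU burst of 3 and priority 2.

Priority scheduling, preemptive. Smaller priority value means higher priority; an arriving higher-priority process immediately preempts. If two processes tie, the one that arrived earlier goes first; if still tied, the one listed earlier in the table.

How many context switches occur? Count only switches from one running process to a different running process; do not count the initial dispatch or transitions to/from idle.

Schedule: | C 0-2 | idle 2-3 | A 3-6 | F 6-9 | B 9-10 | G 10-13 | D 13-17 | E 17-18 | D 18-19 | B 19-26 | F 26-28 |
Completion: A=6  B=26  C=2  D=19  E=18  F=28  G=13

8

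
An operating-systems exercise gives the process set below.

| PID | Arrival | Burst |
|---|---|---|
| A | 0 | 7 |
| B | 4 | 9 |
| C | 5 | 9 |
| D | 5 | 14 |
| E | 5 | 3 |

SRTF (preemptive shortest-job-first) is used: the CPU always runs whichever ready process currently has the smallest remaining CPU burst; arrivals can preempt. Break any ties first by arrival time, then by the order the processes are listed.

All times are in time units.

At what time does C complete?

Schedule: | A 0-7 | E 7-10 | B 10-19 | C 19-28 | D 28-42 |
Completion: A=7  B=19  C=28  D=42  E=10
Turnaround (C−A): A=7  B=15  C=23  D=37  E=5

28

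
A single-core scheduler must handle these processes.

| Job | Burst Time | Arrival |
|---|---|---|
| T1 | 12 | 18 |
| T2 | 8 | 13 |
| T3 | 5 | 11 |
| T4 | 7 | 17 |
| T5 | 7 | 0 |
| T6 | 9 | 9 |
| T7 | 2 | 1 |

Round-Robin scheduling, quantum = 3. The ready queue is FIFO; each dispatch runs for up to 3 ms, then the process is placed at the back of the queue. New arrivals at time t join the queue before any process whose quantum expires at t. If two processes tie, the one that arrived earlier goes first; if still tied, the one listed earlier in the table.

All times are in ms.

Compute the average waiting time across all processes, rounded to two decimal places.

Timeline: | T5 0-3 | T7 3-5 | T5 5-9 | T6 9-12 | T3 12-15 | T6 15-18 | T2 18-21 | T3 21-23 | T4 23-26 | T1 26-29 | T6 29-32 | T2 32-35 | T4 35-38 | T1 38-41 | T2 41-43 | T4 43-44 | T1 44-50 |
Completion: T1=50  T2=43  T3=23  T4=44  T5=9  T6=32  T7=5
Turnaround (C−A): T1=32  T2=30  T3=12  T4=27  T5=9  T6=23  T7=4
Waiting times: T1=20, T2=22, T3=7, T4=20, T5=2, T6=14, T7=2
Average waiting = (20+22+7+20+2+14+2) / 7 = 87/7 = 12.43

12.43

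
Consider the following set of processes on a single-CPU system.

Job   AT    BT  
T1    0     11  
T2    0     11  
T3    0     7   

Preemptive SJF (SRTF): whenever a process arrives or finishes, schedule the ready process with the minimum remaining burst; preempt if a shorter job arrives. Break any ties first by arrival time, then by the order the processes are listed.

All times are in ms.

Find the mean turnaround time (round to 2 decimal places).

Gantt: | T3 0-7 | T1 7-18 | T2 18-29 |
Completion: T1=18  T2=29  T3=7
Turnaround times: T1=18, T2=29, T3=7
Average turnaround = (18+29+7) / 3 = 54/3 = 18.00

18.00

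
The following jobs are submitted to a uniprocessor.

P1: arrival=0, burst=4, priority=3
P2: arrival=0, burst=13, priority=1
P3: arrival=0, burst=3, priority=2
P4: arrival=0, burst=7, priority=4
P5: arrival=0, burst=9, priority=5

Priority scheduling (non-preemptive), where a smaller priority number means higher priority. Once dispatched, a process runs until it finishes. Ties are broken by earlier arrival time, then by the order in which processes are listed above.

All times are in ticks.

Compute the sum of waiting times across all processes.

76

Timeline: | P2 0-13 | P3 13-16 | P1 16-20 | P4 20-27 | P5 27-36 |
Completion: P1=20  P2=13  P3=16  P4=27  P5=36
Turnaround (C−A): P1=20  P2=13  P3=16  P4=27  P5=36
Waiting = turnaround − burst: P1=16, P2=0, P3=13, P4=20, P5=27
Total waiting = 16 + 0 + 13 + 20 + 27 = 76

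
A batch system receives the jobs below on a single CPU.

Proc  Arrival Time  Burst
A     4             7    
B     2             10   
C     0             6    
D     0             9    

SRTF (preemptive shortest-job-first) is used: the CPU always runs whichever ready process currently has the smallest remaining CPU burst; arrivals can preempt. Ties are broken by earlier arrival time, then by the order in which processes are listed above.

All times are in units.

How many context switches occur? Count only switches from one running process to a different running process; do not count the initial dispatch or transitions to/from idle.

3

Gantt: | C 0-6 | A 6-13 | D 13-22 | B 22-32 |
Completion: A=13  B=32  C=6  D=22
Turnaround (C−A): A=9  B=30  C=6  D=22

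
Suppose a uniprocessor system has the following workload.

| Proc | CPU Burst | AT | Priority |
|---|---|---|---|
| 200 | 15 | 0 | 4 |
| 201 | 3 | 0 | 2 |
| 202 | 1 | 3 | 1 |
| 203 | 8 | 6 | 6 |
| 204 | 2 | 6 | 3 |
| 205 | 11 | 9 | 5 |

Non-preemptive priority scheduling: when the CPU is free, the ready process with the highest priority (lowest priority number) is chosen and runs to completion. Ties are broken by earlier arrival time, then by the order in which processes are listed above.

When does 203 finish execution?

40

Timeline: | 201 0-3 | 202 3-4 | 200 4-19 | 204 19-21 | 205 21-32 | 203 32-40 |
Completion: 200=19  201=3  202=4  203=40  204=21  205=32
Turnaround (C−A): 200=19  201=3  202=1  203=34  204=15  205=23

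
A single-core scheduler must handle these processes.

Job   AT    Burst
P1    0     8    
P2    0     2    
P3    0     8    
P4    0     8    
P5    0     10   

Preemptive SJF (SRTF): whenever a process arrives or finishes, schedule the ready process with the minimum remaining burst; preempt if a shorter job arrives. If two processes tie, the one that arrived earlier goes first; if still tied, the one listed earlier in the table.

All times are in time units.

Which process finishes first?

P2

Gantt: | P2 0-2 | P1 2-10 | P3 10-18 | P4 18-26 | P5 26-36 |
Completion: P1=10  P2=2  P3=18  P4=26  P5=36
Turnaround (C−A): P1=10  P2=2  P3=18  P4=26  P5=36
Finish order: P2 → P1 → P3 → P4 → P5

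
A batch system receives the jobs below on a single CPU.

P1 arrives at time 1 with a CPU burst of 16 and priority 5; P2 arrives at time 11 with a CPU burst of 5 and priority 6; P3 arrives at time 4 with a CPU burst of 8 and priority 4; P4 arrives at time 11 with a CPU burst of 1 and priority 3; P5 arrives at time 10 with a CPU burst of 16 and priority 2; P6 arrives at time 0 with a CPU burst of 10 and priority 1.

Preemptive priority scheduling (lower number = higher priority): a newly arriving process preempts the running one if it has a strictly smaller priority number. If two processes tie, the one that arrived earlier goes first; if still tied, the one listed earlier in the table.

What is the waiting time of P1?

Schedule: | P6 0-10 | P5 10-26 | P4 26-27 | P3 27-35 | P1 35-51 | P2 51-56 |
Completion: P1=51  P2=56  P3=35  P4=27  P5=26  P6=10
Turnaround (C−A): P1=50  P2=45  P3=31  P4=16  P5=16  P6=10
Waiting(P1) = turnaround − burst = 50 − 16 = 34

34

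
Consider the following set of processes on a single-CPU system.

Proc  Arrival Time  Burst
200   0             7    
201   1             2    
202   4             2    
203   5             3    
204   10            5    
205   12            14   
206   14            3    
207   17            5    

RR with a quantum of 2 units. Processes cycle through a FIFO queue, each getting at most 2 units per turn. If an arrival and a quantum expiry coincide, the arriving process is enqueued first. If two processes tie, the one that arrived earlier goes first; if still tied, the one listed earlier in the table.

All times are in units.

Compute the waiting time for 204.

13

Gantt: | 200 0-2 | 201 2-4 | 200 4-6 | 202 6-8 | 203 8-10 | 200 10-12 | 204 12-14 | 203 14-15 | 205 15-17 | 200 17-18 | 206 18-20 | 204 20-22 | 207 22-24 | 205 24-26 | 206 26-27 | 204 27-28 | 207 28-30 | 205 30-32 | 207 32-33 | 205 33-41 |
Completion: 200=18  201=4  202=8  203=15  204=28  205=41  206=27  207=33
Turnaround (C−A): 200=18  201=3  202=4  203=10  204=18  205=29  206=13  207=16
Waiting(204) = turnaround − burst = 18 − 5 = 13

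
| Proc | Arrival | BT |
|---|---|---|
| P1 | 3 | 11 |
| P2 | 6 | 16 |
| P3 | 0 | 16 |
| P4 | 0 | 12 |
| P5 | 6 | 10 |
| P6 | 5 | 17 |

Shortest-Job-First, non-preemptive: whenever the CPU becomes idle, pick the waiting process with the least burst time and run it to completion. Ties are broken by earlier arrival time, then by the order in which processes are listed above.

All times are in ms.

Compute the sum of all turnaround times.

243

Gantt: | P4 0-12 | P5 12-22 | P1 22-33 | P3 33-49 | P2 49-65 | P6 65-82 |
Completion: P1=33  P2=65  P3=49  P4=12  P5=22  P6=82
Turnaround (C−A): P1=30  P2=59  P3=49  P4=12  P5=16  P6=77
Turnaround = completion − arrival: P1=30, P2=59, P3=49, P4=12, P5=16, P6=77
Total turnaround = 30 + 59 + 49 + 12 + 16 + 77 = 243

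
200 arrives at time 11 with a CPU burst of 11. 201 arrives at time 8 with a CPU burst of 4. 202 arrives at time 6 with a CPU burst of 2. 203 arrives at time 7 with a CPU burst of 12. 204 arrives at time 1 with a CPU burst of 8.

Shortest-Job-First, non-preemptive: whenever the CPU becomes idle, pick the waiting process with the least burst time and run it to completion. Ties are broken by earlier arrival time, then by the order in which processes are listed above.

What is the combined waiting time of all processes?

Schedule: | idle 0-1 | 204 1-9 | 202 9-11 | 201 11-15 | 200 15-26 | 203 26-38 |
Completion: 200=26  201=15  202=11  203=38  204=9
Waiting = turnaround − burst: 200=4, 201=3, 202=3, 203=19, 204=0
Total waiting = 4 + 3 + 3 + 19 + 0 = 29

29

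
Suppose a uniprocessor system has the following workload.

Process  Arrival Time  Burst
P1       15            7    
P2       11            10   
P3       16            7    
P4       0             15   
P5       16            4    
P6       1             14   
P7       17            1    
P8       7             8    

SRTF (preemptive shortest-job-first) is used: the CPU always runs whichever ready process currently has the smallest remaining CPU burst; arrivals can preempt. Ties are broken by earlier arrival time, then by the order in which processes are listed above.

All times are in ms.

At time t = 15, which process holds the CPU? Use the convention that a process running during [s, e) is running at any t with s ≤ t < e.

Schedule: | P4 0-15 | P1 15-16 | P5 16-17 | P7 17-18 | P5 18-21 | P1 21-27 | P3 27-34 | P8 34-42 | P2 42-52 | P6 52-66 |
Completion: P1=27  P2=52  P3=34  P4=15  P5=21  P6=66  P7=18  P8=42

P1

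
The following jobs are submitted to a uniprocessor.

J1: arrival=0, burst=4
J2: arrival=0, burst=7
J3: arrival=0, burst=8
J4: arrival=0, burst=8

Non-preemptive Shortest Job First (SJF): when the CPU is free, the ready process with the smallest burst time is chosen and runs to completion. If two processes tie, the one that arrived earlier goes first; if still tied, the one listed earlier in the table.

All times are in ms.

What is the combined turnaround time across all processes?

Schedule: | J1 0-4 | J2 4-11 | J3 11-19 | J4 19-27 |
Completion: J1=4  J2=11  J3=19  J4=27
Turnaround = completion − arrival: J1=4, J2=11, J3=19, J4=27
Total turnaround = 4 + 11 + 19 + 27 = 61

61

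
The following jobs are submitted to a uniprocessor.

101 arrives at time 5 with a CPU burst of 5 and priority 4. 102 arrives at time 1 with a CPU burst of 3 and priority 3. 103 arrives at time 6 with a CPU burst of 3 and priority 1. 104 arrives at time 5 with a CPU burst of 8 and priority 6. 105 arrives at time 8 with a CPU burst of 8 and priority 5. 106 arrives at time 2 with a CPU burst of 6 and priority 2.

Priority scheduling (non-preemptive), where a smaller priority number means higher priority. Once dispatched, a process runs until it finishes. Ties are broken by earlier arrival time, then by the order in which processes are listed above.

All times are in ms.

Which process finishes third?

103

Schedule: | idle 0-1 | 102 1-4 | 106 4-10 | 103 10-13 | 101 13-18 | 105 18-26 | 104 26-34 |
Completion: 101=18  102=4  103=13  104=34  105=26  106=10
Turnaround (C−A): 101=13  102=3  103=7  104=29  105=18  106=8
Finish order: 102 → 106 → 103 → 101 → 105 → 104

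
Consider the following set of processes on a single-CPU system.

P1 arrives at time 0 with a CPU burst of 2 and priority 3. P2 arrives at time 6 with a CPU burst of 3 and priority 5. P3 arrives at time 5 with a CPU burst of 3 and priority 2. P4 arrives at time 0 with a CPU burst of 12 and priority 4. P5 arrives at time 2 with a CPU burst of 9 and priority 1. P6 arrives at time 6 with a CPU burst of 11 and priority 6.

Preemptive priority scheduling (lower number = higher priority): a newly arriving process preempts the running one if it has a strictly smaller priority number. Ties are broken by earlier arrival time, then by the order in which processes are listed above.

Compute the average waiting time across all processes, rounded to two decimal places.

Gantt: | P1 0-2 | P5 2-11 | P3 11-14 | P4 14-26 | P2 26-29 | P6 29-40 |
Completion: P1=2  P2=29  P3=14  P4=26  P5=11  P6=40
Turnaround (C−A): P1=2  P2=23  P3=9  P4=26  P5=9  P6=34
Waiting times: P1=0, P2=20, P3=6, P4=14, P5=0, P6=23
Average waiting = (0+20+6+14+0+23) / 6 = 63/6 = 10.50

10.50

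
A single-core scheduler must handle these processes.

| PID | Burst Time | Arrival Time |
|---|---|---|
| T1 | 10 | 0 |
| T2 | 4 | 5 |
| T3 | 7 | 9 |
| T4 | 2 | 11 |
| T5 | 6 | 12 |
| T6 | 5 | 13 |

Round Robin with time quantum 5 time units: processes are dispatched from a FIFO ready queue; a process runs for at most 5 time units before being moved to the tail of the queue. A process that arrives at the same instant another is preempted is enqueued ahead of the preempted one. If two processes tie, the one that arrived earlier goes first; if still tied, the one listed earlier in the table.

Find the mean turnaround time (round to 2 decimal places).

15.33

Timeline: | T1 0-5 | T2 5-9 | T1 9-14 | T3 14-19 | T4 19-21 | T5 21-26 | T6 26-31 | T3 31-33 | T5 33-34 |
Completion: T1=14  T2=9  T3=33  T4=21  T5=34  T6=31
Turnaround (C−A): T1=14  T2=4  T3=24  T4=10  T5=22  T6=18
Turnaround times: T1=14, T2=4, T3=24, T4=10, T5=22, T6=18
Average turnaround = (14+4+24+10+22+18) / 6 = 92/6 = 15.33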